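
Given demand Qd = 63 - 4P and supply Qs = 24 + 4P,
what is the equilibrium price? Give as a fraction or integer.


At equilibrium, Qd = Qs.
63 - 4P = 24 + 4P
63 - 24 = 4P + 4P
39 = 8P
P* = 39/8 = 39/8

39/8


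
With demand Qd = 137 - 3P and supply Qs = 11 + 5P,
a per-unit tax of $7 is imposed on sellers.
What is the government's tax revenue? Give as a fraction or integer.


With tax on sellers, new supply: Qs' = 11 + 5(P - 7)
= 5P - 24
New equilibrium quantity:
Q_new = 613/8
Tax revenue = tax * Q_new = 7 * 613/8 = 4291/8

4291/8


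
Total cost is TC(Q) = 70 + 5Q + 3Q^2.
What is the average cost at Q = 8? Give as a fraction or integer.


TC(8) = 70 + 5*8 + 3*8^2
TC(8) = 70 + 40 + 192 = 302
AC = TC/Q = 302/8 = 151/4

151/4


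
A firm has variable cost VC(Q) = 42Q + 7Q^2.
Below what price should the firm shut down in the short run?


AVC(Q) = VC(Q)/Q = 42 + 7Q
AVC is increasing in Q, so minimum AVC is at Q -> 0+.
Min AVC = 42
The firm should shut down if P < 42.

42


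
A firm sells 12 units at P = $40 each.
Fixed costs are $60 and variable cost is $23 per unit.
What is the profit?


Total Revenue = P * Q = 40 * 12 = $480
Total Cost = FC + VC*Q = 60 + 23*12 = $336
Profit = TR - TC = 480 - 336 = $144

$144


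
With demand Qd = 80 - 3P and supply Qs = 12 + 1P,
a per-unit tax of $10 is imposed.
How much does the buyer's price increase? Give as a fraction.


With a per-unit tax, the buyer's price increase depends on relative slopes.
Supply slope: d = 1, Demand slope: b = 3
Buyer's price increase = d * tax / (b + d)
= 1 * 10 / (3 + 1)
= 10 / 4 = 5/2

5/2


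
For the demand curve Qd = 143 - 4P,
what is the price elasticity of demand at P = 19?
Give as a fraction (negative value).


dQ/dP = -4
At P = 19: Q = 143 - 4*19 = 67
E = (dQ/dP)(P/Q) = (-4)(19/67) = -76/67

-76/67


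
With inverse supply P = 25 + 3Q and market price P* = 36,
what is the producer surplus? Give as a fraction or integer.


Minimum supply price (at Q=0): P_min = 25
Quantity supplied at P* = 36:
Q* = (36 - 25)/3 = 11/3
PS = (1/2) * Q* * (P* - P_min)
PS = (1/2) * 11/3 * (36 - 25)
PS = (1/2) * 11/3 * 11 = 121/6

121/6


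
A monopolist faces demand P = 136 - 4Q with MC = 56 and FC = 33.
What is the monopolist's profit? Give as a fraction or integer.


MR = MC: 136 - 8Q = 56
Q* = 10
P* = 136 - 4*10 = 96
Profit = (P* - MC)*Q* - FC
= (96 - 56)*10 - 33
= 40*10 - 33
= 400 - 33 = 367

367


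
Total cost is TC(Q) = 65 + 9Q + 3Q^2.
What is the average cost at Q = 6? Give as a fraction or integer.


TC(6) = 65 + 9*6 + 3*6^2
TC(6) = 65 + 54 + 108 = 227
AC = TC/Q = 227/6 = 227/6

227/6


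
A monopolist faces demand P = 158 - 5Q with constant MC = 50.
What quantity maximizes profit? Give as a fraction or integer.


TR = P*Q = (158 - 5Q)Q = 158Q - 5Q^2
MR = dTR/dQ = 158 - 10Q
Set MR = MC:
158 - 10Q = 50
108 = 10Q
Q* = 108/10 = 54/5

54/5


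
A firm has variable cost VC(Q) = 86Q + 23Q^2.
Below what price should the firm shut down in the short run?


AVC(Q) = VC(Q)/Q = 86 + 23Q
AVC is increasing in Q, so minimum AVC is at Q -> 0+.
Min AVC = 86
The firm should shut down if P < 86.

86


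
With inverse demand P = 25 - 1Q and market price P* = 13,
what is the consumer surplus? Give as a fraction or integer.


Maximum willingness to pay (at Q=0): P_max = 25
Quantity demanded at P* = 13:
Q* = (25 - 13)/1 = 12
CS = (1/2) * Q* * (P_max - P*)
CS = (1/2) * 12 * (25 - 13)
CS = (1/2) * 12 * 12 = 72

72


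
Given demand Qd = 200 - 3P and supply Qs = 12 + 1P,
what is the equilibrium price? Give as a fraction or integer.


At equilibrium, Qd = Qs.
200 - 3P = 12 + 1P
200 - 12 = 3P + 1P
188 = 4P
P* = 188/4 = 47

47


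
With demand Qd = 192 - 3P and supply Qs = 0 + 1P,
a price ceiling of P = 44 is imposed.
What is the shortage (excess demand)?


At P = 44:
Qd = 192 - 3*44 = 60
Qs = 0 + 1*44 = 44
Shortage = Qd - Qs = 60 - 44 = 16

16


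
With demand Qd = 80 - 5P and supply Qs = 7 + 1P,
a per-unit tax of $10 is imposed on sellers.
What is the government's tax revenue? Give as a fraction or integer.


With tax on sellers, new supply: Qs' = 7 + 1(P - 10)
= 1P - 3
New equilibrium quantity:
Q_new = 65/6
Tax revenue = tax * Q_new = 10 * 65/6 = 325/3

325/3


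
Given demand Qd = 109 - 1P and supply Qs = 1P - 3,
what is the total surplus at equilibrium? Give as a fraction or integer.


Find equilibrium: 109 - 1P = 1P - 3
109 + 3 = 2P
P* = 112/2 = 56
Q* = 1*56 - 3 = 53
Inverse demand: P = 109 - Q/1, so P_max = 109
Inverse supply: P = 3 + Q/1, so P_min = 3
CS = (1/2) * 53 * (109 - 56) = 2809/2
PS = (1/2) * 53 * (56 - 3) = 2809/2
TS = CS + PS = 2809/2 + 2809/2 = 2809

2809


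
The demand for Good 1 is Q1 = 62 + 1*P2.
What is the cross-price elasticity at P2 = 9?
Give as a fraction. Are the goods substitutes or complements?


dQ1/dP2 = 1
At P2 = 9: Q1 = 62 + 1*9 = 71
Exy = (dQ1/dP2)(P2/Q1) = 1 * 9 / 71 = 9/71
Since Exy > 0, the goods are substitutes.

9/71 (substitutes)


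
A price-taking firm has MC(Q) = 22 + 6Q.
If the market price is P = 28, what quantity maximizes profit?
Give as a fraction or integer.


In perfect competition, profit is maximized where P = MC.
28 = 22 + 6Q
6 = 6Q
Q* = 6/6 = 1

1


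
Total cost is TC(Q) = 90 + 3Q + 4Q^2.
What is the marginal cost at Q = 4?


MC = dTC/dQ = 3 + 2*4*Q
At Q = 4:
MC = 3 + 8*4
MC = 3 + 32 = 35

35


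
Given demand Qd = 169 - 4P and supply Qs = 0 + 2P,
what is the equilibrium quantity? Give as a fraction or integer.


First find equilibrium price:
169 - 4P = 0 + 2P
P* = 169/6 = 169/6
Then substitute into demand:
Q* = 169 - 4 * 169/6 = 169/3

169/3


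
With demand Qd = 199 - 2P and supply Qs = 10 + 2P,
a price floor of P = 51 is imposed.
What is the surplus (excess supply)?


At P = 51:
Qd = 199 - 2*51 = 97
Qs = 10 + 2*51 = 112
Surplus = Qs - Qd = 112 - 97 = 15

15


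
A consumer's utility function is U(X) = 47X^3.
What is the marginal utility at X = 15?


MU = dU/dX = 47*3*X^(3-1)
MU = 141*X^2
At X = 15:
MU = 141 * 15^2
MU = 141 * 225 = 31725

31725


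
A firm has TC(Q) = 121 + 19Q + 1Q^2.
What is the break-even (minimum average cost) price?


AC(Q) = 121/Q + 19 + 1Q
To minimize: dAC/dQ = -121/Q^2 + 1 = 0
Q^2 = 121/1 = 121
Q* = 11
Min AC = 121/11 + 19 + 1*11
Min AC = 11 + 19 + 11 = 41

41


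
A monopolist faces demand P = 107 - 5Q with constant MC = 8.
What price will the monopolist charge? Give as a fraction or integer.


MR = 107 - 10Q
Set MR = MC: 107 - 10Q = 8
Q* = 99/10
Substitute into demand:
P* = 107 - 5*99/10 = 115/2

115/2


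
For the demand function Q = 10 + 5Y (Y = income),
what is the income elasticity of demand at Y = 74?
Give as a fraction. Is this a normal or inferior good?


dQ/dY = 5
At Y = 74: Q = 10 + 5*74 = 380
Ey = (dQ/dY)(Y/Q) = 5 * 74 / 380 = 37/38
Since Ey > 0, this is a normal good.

37/38 (normal good)


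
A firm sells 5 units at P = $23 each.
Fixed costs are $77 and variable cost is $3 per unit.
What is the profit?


Total Revenue = P * Q = 23 * 5 = $115
Total Cost = FC + VC*Q = 77 + 3*5 = $92
Profit = TR - TC = 115 - 92 = $23

$23


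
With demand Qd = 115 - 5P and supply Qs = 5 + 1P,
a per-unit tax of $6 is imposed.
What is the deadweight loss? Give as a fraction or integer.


Pre-tax equilibrium quantity: Q* = 70/3
Post-tax equilibrium quantity: Q_tax = 55/3
Reduction in quantity: Q* - Q_tax = 5
DWL = (1/2) * tax * (Q* - Q_tax)
DWL = (1/2) * 6 * 5 = 15

15


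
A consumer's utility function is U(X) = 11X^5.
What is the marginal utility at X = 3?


MU = dU/dX = 11*5*X^(5-1)
MU = 55*X^4
At X = 3:
MU = 55 * 3^4
MU = 55 * 81 = 4455

4455


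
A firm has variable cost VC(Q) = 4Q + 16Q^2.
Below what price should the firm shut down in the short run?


AVC(Q) = VC(Q)/Q = 4 + 16Q
AVC is increasing in Q, so minimum AVC is at Q -> 0+.
Min AVC = 4
The firm should shut down if P < 4.

4


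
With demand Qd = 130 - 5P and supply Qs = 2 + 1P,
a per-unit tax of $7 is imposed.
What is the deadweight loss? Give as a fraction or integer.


Pre-tax equilibrium quantity: Q* = 70/3
Post-tax equilibrium quantity: Q_tax = 35/2
Reduction in quantity: Q* - Q_tax = 35/6
DWL = (1/2) * tax * (Q* - Q_tax)
DWL = (1/2) * 7 * 35/6 = 245/12

245/12


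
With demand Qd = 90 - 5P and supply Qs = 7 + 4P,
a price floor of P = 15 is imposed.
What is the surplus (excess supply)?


At P = 15:
Qd = 90 - 5*15 = 15
Qs = 7 + 4*15 = 67
Surplus = Qs - Qd = 67 - 15 = 52

52


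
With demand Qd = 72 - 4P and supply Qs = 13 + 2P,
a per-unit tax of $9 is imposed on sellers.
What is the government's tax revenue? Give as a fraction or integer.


With tax on sellers, new supply: Qs' = 13 + 2(P - 9)
= 2P - 5
New equilibrium quantity:
Q_new = 62/3
Tax revenue = tax * Q_new = 9 * 62/3 = 186

186


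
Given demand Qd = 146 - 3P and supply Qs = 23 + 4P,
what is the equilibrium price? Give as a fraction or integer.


At equilibrium, Qd = Qs.
146 - 3P = 23 + 4P
146 - 23 = 3P + 4P
123 = 7P
P* = 123/7 = 123/7

123/7


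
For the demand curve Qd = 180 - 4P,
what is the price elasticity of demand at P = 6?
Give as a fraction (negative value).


dQ/dP = -4
At P = 6: Q = 180 - 4*6 = 156
E = (dQ/dP)(P/Q) = (-4)(6/156) = -2/13

-2/13


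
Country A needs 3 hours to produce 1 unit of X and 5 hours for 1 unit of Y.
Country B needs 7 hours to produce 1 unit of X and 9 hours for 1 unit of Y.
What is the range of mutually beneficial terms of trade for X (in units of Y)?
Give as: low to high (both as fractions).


Opportunity cost of X for Country A = hours_X / hours_Y = 3/5 = 3/5 units of Y
Opportunity cost of X for Country B = hours_X / hours_Y = 7/9 = 7/9 units of Y
Terms of trade must be between the two opportunity costs.
Range: 3/5 to 7/9

3/5 to 7/9


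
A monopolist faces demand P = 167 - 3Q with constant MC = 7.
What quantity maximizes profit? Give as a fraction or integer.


TR = P*Q = (167 - 3Q)Q = 167Q - 3Q^2
MR = dTR/dQ = 167 - 6Q
Set MR = MC:
167 - 6Q = 7
160 = 6Q
Q* = 160/6 = 80/3

80/3


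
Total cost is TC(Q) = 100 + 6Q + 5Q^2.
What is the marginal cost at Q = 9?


MC = dTC/dQ = 6 + 2*5*Q
At Q = 9:
MC = 6 + 10*9
MC = 6 + 90 = 96

96


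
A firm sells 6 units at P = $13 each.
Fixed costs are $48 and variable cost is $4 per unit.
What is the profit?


Total Revenue = P * Q = 13 * 6 = $78
Total Cost = FC + VC*Q = 48 + 4*6 = $72
Profit = TR - TC = 78 - 72 = $6

$6


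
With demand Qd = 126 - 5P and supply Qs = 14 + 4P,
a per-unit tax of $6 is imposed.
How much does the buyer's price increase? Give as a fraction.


With a per-unit tax, the buyer's price increase depends on relative slopes.
Supply slope: d = 4, Demand slope: b = 5
Buyer's price increase = d * tax / (b + d)
= 4 * 6 / (5 + 4)
= 24 / 9 = 8/3

8/3


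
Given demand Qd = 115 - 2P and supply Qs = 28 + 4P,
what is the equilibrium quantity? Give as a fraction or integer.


First find equilibrium price:
115 - 2P = 28 + 4P
P* = 87/6 = 29/2
Then substitute into demand:
Q* = 115 - 2 * 29/2 = 86

86


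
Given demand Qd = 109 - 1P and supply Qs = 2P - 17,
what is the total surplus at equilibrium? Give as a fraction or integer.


Find equilibrium: 109 - 1P = 2P - 17
109 + 17 = 3P
P* = 126/3 = 42
Q* = 2*42 - 17 = 67
Inverse demand: P = 109 - Q/1, so P_max = 109
Inverse supply: P = 17/2 + Q/2, so P_min = 17/2
CS = (1/2) * 67 * (109 - 42) = 4489/2
PS = (1/2) * 67 * (42 - 17/2) = 4489/4
TS = CS + PS = 4489/2 + 4489/4 = 13467/4

13467/4


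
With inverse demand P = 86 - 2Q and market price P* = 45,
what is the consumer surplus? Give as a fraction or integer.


Maximum willingness to pay (at Q=0): P_max = 86
Quantity demanded at P* = 45:
Q* = (86 - 45)/2 = 41/2
CS = (1/2) * Q* * (P_max - P*)
CS = (1/2) * 41/2 * (86 - 45)
CS = (1/2) * 41/2 * 41 = 1681/4

1681/4


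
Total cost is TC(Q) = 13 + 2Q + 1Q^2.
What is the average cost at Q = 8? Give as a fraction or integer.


TC(8) = 13 + 2*8 + 1*8^2
TC(8) = 13 + 16 + 64 = 93
AC = TC/Q = 93/8 = 93/8

93/8


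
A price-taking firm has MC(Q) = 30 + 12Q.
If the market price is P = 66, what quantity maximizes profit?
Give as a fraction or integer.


In perfect competition, profit is maximized where P = MC.
66 = 30 + 12Q
36 = 12Q
Q* = 36/12 = 3

3


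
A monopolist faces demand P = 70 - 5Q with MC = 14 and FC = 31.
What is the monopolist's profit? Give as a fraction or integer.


MR = MC: 70 - 10Q = 14
Q* = 28/5
P* = 70 - 5*28/5 = 42
Profit = (P* - MC)*Q* - FC
= (42 - 14)*28/5 - 31
= 28*28/5 - 31
= 784/5 - 31 = 629/5

629/5


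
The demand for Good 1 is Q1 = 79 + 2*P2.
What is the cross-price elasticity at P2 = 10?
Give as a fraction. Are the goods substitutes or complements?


dQ1/dP2 = 2
At P2 = 10: Q1 = 79 + 2*10 = 99
Exy = (dQ1/dP2)(P2/Q1) = 2 * 10 / 99 = 20/99
Since Exy > 0, the goods are substitutes.

20/99 (substitutes)


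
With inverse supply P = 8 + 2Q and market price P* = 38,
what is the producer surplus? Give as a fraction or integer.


Minimum supply price (at Q=0): P_min = 8
Quantity supplied at P* = 38:
Q* = (38 - 8)/2 = 15
PS = (1/2) * Q* * (P* - P_min)
PS = (1/2) * 15 * (38 - 8)
PS = (1/2) * 15 * 30 = 225

225


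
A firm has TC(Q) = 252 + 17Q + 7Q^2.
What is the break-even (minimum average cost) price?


AC(Q) = 252/Q + 17 + 7Q
To minimize: dAC/dQ = -252/Q^2 + 7 = 0
Q^2 = 252/7 = 36
Q* = 6
Min AC = 252/6 + 17 + 7*6
Min AC = 42 + 17 + 42 = 101

101


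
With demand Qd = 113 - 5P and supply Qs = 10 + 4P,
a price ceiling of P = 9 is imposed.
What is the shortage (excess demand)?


At P = 9:
Qd = 113 - 5*9 = 68
Qs = 10 + 4*9 = 46
Shortage = Qd - Qs = 68 - 46 = 22

22


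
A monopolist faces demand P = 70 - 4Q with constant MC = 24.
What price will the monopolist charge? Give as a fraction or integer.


MR = 70 - 8Q
Set MR = MC: 70 - 8Q = 24
Q* = 23/4
Substitute into demand:
P* = 70 - 4*23/4 = 47

47


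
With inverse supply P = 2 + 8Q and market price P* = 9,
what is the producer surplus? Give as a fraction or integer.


Minimum supply price (at Q=0): P_min = 2
Quantity supplied at P* = 9:
Q* = (9 - 2)/8 = 7/8
PS = (1/2) * Q* * (P* - P_min)
PS = (1/2) * 7/8 * (9 - 2)
PS = (1/2) * 7/8 * 7 = 49/16

49/16


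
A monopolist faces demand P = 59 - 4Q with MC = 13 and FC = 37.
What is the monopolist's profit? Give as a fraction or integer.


MR = MC: 59 - 8Q = 13
Q* = 23/4
P* = 59 - 4*23/4 = 36
Profit = (P* - MC)*Q* - FC
= (36 - 13)*23/4 - 37
= 23*23/4 - 37
= 529/4 - 37 = 381/4

381/4


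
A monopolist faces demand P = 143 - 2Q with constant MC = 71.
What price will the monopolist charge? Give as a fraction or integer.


MR = 143 - 4Q
Set MR = MC: 143 - 4Q = 71
Q* = 18
Substitute into demand:
P* = 143 - 2*18 = 107

107


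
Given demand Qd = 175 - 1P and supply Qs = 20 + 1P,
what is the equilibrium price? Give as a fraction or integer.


At equilibrium, Qd = Qs.
175 - 1P = 20 + 1P
175 - 20 = 1P + 1P
155 = 2P
P* = 155/2 = 155/2

155/2


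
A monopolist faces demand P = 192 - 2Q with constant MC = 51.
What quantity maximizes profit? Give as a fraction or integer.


TR = P*Q = (192 - 2Q)Q = 192Q - 2Q^2
MR = dTR/dQ = 192 - 4Q
Set MR = MC:
192 - 4Q = 51
141 = 4Q
Q* = 141/4 = 141/4

141/4


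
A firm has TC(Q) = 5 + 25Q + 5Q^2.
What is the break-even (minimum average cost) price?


AC(Q) = 5/Q + 25 + 5Q
To minimize: dAC/dQ = -5/Q^2 + 5 = 0
Q^2 = 5/5 = 1
Q* = 1
Min AC = 5/1 + 25 + 5*1
Min AC = 5 + 25 + 5 = 35

35


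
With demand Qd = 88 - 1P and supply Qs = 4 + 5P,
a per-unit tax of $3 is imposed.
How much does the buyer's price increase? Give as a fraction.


With a per-unit tax, the buyer's price increase depends on relative slopes.
Supply slope: d = 5, Demand slope: b = 1
Buyer's price increase = d * tax / (b + d)
= 5 * 3 / (1 + 5)
= 15 / 6 = 5/2

5/2


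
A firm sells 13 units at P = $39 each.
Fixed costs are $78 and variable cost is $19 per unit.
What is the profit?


Total Revenue = P * Q = 39 * 13 = $507
Total Cost = FC + VC*Q = 78 + 19*13 = $325
Profit = TR - TC = 507 - 325 = $182

$182


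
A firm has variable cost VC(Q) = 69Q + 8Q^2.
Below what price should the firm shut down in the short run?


AVC(Q) = VC(Q)/Q = 69 + 8Q
AVC is increasing in Q, so minimum AVC is at Q -> 0+.
Min AVC = 69
The firm should shut down if P < 69.

69


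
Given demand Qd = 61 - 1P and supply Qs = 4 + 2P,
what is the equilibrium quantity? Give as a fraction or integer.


First find equilibrium price:
61 - 1P = 4 + 2P
P* = 57/3 = 19
Then substitute into demand:
Q* = 61 - 1 * 19 = 42

42


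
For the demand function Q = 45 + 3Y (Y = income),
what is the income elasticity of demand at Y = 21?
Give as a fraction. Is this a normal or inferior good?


dQ/dY = 3
At Y = 21: Q = 45 + 3*21 = 108
Ey = (dQ/dY)(Y/Q) = 3 * 21 / 108 = 7/12
Since Ey > 0, this is a normal good.

7/12 (normal good)


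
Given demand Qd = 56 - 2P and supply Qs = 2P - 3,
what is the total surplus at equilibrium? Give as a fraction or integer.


Find equilibrium: 56 - 2P = 2P - 3
56 + 3 = 4P
P* = 59/4 = 59/4
Q* = 2*59/4 - 3 = 53/2
Inverse demand: P = 28 - Q/2, so P_max = 28
Inverse supply: P = 3/2 + Q/2, so P_min = 3/2
CS = (1/2) * 53/2 * (28 - 59/4) = 2809/16
PS = (1/2) * 53/2 * (59/4 - 3/2) = 2809/16
TS = CS + PS = 2809/16 + 2809/16 = 2809/8

2809/8


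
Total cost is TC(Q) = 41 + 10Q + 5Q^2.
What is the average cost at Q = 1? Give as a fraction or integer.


TC(1) = 41 + 10*1 + 5*1^2
TC(1) = 41 + 10 + 5 = 56
AC = TC/Q = 56/1 = 56

56


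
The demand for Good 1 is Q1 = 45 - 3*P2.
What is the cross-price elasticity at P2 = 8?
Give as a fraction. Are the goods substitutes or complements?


dQ1/dP2 = -3
At P2 = 8: Q1 = 45 - 3*8 = 21
Exy = (dQ1/dP2)(P2/Q1) = -3 * 8 / 21 = -8/7
Since Exy < 0, the goods are complements.

-8/7 (complements)


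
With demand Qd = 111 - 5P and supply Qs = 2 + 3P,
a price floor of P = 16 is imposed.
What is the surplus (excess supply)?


At P = 16:
Qd = 111 - 5*16 = 31
Qs = 2 + 3*16 = 50
Surplus = Qs - Qd = 50 - 31 = 19

19


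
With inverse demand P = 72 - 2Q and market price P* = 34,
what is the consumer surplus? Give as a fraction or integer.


Maximum willingness to pay (at Q=0): P_max = 72
Quantity demanded at P* = 34:
Q* = (72 - 34)/2 = 19
CS = (1/2) * Q* * (P_max - P*)
CS = (1/2) * 19 * (72 - 34)
CS = (1/2) * 19 * 38 = 361

361


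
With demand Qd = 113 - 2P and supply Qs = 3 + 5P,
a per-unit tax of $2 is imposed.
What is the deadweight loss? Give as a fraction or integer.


Pre-tax equilibrium quantity: Q* = 571/7
Post-tax equilibrium quantity: Q_tax = 551/7
Reduction in quantity: Q* - Q_tax = 20/7
DWL = (1/2) * tax * (Q* - Q_tax)
DWL = (1/2) * 2 * 20/7 = 20/7

20/7


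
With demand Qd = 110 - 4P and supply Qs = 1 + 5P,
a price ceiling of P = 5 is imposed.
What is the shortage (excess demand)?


At P = 5:
Qd = 110 - 4*5 = 90
Qs = 1 + 5*5 = 26
Shortage = Qd - Qs = 90 - 26 = 64

64


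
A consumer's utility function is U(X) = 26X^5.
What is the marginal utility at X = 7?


MU = dU/dX = 26*5*X^(5-1)
MU = 130*X^4
At X = 7:
MU = 130 * 7^4
MU = 130 * 2401 = 312130

312130


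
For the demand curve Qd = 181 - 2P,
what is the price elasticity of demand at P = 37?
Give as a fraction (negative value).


dQ/dP = -2
At P = 37: Q = 181 - 2*37 = 107
E = (dQ/dP)(P/Q) = (-2)(37/107) = -74/107

-74/107


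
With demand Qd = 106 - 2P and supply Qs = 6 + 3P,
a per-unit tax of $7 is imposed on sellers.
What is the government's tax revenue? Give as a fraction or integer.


With tax on sellers, new supply: Qs' = 6 + 3(P - 7)
= 3P - 15
New equilibrium quantity:
Q_new = 288/5
Tax revenue = tax * Q_new = 7 * 288/5 = 2016/5

2016/5


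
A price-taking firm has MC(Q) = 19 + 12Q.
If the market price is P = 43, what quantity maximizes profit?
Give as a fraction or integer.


In perfect competition, profit is maximized where P = MC.
43 = 19 + 12Q
24 = 12Q
Q* = 24/12 = 2

2


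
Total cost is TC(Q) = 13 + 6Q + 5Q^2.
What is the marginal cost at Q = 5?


MC = dTC/dQ = 6 + 2*5*Q
At Q = 5:
MC = 6 + 10*5
MC = 6 + 50 = 56

56


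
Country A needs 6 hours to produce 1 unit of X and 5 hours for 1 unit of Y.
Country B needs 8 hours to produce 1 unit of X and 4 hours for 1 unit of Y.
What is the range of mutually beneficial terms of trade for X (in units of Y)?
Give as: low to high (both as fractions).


Opportunity cost of X for Country A = hours_X / hours_Y = 6/5 = 6/5 units of Y
Opportunity cost of X for Country B = hours_X / hours_Y = 8/4 = 2 units of Y
Terms of trade must be between the two opportunity costs.
Range: 6/5 to 2

6/5 to 2


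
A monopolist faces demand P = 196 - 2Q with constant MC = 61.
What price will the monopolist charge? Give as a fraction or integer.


MR = 196 - 4Q
Set MR = MC: 196 - 4Q = 61
Q* = 135/4
Substitute into demand:
P* = 196 - 2*135/4 = 257/2

257/2


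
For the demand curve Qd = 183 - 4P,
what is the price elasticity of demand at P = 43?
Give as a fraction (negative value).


dQ/dP = -4
At P = 43: Q = 183 - 4*43 = 11
E = (dQ/dP)(P/Q) = (-4)(43/11) = -172/11

-172/11


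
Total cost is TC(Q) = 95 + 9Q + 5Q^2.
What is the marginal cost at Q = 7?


MC = dTC/dQ = 9 + 2*5*Q
At Q = 7:
MC = 9 + 10*7
MC = 9 + 70 = 79

79


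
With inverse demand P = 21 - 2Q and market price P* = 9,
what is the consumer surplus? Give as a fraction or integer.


Maximum willingness to pay (at Q=0): P_max = 21
Quantity demanded at P* = 9:
Q* = (21 - 9)/2 = 6
CS = (1/2) * Q* * (P_max - P*)
CS = (1/2) * 6 * (21 - 9)
CS = (1/2) * 6 * 12 = 36

36


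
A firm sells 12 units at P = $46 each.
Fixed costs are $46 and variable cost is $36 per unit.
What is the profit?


Total Revenue = P * Q = 46 * 12 = $552
Total Cost = FC + VC*Q = 46 + 36*12 = $478
Profit = TR - TC = 552 - 478 = $74

$74


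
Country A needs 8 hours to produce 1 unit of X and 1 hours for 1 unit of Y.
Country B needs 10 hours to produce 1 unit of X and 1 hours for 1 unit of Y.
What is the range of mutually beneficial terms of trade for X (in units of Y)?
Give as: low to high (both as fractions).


Opportunity cost of X for Country A = hours_X / hours_Y = 8/1 = 8 units of Y
Opportunity cost of X for Country B = hours_X / hours_Y = 10/1 = 10 units of Y
Terms of trade must be between the two opportunity costs.
Range: 8 to 10

8 to 10


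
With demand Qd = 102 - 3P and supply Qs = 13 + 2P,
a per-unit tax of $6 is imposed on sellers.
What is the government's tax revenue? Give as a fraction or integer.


With tax on sellers, new supply: Qs' = 13 + 2(P - 6)
= 1 + 2P
New equilibrium quantity:
Q_new = 207/5
Tax revenue = tax * Q_new = 6 * 207/5 = 1242/5

1242/5


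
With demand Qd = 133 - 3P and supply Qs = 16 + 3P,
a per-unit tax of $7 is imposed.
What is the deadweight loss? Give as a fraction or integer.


Pre-tax equilibrium quantity: Q* = 149/2
Post-tax equilibrium quantity: Q_tax = 64
Reduction in quantity: Q* - Q_tax = 21/2
DWL = (1/2) * tax * (Q* - Q_tax)
DWL = (1/2) * 7 * 21/2 = 147/4

147/4


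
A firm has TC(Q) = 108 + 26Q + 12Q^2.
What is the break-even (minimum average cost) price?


AC(Q) = 108/Q + 26 + 12Q
To minimize: dAC/dQ = -108/Q^2 + 12 = 0
Q^2 = 108/12 = 9
Q* = 3
Min AC = 108/3 + 26 + 12*3
Min AC = 36 + 26 + 36 = 98

98


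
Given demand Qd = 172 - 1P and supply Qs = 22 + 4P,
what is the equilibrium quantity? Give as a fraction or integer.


First find equilibrium price:
172 - 1P = 22 + 4P
P* = 150/5 = 30
Then substitute into demand:
Q* = 172 - 1 * 30 = 142

142


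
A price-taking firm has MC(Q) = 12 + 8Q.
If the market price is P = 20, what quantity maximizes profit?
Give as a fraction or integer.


In perfect competition, profit is maximized where P = MC.
20 = 12 + 8Q
8 = 8Q
Q* = 8/8 = 1

1


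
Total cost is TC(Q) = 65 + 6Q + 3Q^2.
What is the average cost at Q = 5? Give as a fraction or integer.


TC(5) = 65 + 6*5 + 3*5^2
TC(5) = 65 + 30 + 75 = 170
AC = TC/Q = 170/5 = 34

34


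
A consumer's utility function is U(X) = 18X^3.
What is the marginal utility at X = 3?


MU = dU/dX = 18*3*X^(3-1)
MU = 54*X^2
At X = 3:
MU = 54 * 3^2
MU = 54 * 9 = 486

486


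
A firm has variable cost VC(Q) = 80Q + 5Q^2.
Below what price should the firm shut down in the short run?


AVC(Q) = VC(Q)/Q = 80 + 5Q
AVC is increasing in Q, so minimum AVC is at Q -> 0+.
Min AVC = 80
The firm should shut down if P < 80.

80


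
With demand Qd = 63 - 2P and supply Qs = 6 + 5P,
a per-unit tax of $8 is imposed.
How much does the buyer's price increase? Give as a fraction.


With a per-unit tax, the buyer's price increase depends on relative slopes.
Supply slope: d = 5, Demand slope: b = 2
Buyer's price increase = d * tax / (b + d)
= 5 * 8 / (2 + 5)
= 40 / 7 = 40/7

40/7


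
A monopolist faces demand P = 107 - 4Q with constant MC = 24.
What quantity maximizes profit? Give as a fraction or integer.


TR = P*Q = (107 - 4Q)Q = 107Q - 4Q^2
MR = dTR/dQ = 107 - 8Q
Set MR = MC:
107 - 8Q = 24
83 = 8Q
Q* = 83/8 = 83/8

83/8


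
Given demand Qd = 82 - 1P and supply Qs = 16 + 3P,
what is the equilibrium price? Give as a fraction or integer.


At equilibrium, Qd = Qs.
82 - 1P = 16 + 3P
82 - 16 = 1P + 3P
66 = 4P
P* = 66/4 = 33/2

33/2


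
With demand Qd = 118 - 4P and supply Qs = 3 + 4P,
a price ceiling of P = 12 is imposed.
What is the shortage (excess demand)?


At P = 12:
Qd = 118 - 4*12 = 70
Qs = 3 + 4*12 = 51
Shortage = Qd - Qs = 70 - 51 = 19

19


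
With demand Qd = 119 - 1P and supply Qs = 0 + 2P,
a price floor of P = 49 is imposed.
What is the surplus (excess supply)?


At P = 49:
Qd = 119 - 1*49 = 70
Qs = 0 + 2*49 = 98
Surplus = Qs - Qd = 98 - 70 = 28

28


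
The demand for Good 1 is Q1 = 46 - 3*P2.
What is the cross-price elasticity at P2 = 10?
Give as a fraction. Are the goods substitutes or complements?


dQ1/dP2 = -3
At P2 = 10: Q1 = 46 - 3*10 = 16
Exy = (dQ1/dP2)(P2/Q1) = -3 * 10 / 16 = -15/8
Since Exy < 0, the goods are complements.

-15/8 (complements)


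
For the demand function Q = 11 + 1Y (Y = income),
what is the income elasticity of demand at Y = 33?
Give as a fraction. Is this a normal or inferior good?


dQ/dY = 1
At Y = 33: Q = 11 + 1*33 = 44
Ey = (dQ/dY)(Y/Q) = 1 * 33 / 44 = 3/4
Since Ey > 0, this is a normal good.

3/4 (normal good)


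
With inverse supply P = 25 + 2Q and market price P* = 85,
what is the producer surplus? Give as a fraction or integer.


Minimum supply price (at Q=0): P_min = 25
Quantity supplied at P* = 85:
Q* = (85 - 25)/2 = 30
PS = (1/2) * Q* * (P* - P_min)
PS = (1/2) * 30 * (85 - 25)
PS = (1/2) * 30 * 60 = 900

900


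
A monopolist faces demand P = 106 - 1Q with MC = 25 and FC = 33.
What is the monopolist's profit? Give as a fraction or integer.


MR = MC: 106 - 2Q = 25
Q* = 81/2
P* = 106 - 1*81/2 = 131/2
Profit = (P* - MC)*Q* - FC
= (131/2 - 25)*81/2 - 33
= 81/2*81/2 - 33
= 6561/4 - 33 = 6429/4

6429/4


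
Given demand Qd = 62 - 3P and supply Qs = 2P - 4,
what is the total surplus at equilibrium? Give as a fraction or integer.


Find equilibrium: 62 - 3P = 2P - 4
62 + 4 = 5P
P* = 66/5 = 66/5
Q* = 2*66/5 - 4 = 112/5
Inverse demand: P = 62/3 - Q/3, so P_max = 62/3
Inverse supply: P = 2 + Q/2, so P_min = 2
CS = (1/2) * 112/5 * (62/3 - 66/5) = 6272/75
PS = (1/2) * 112/5 * (66/5 - 2) = 3136/25
TS = CS + PS = 6272/75 + 3136/25 = 3136/15

3136/15


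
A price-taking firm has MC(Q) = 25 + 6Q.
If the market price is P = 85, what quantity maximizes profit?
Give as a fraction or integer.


In perfect competition, profit is maximized where P = MC.
85 = 25 + 6Q
60 = 6Q
Q* = 60/6 = 10

10


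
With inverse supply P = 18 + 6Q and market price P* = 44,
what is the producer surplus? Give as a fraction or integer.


Minimum supply price (at Q=0): P_min = 18
Quantity supplied at P* = 44:
Q* = (44 - 18)/6 = 13/3
PS = (1/2) * Q* * (P* - P_min)
PS = (1/2) * 13/3 * (44 - 18)
PS = (1/2) * 13/3 * 26 = 169/3

169/3


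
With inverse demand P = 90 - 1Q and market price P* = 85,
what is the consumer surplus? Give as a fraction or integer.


Maximum willingness to pay (at Q=0): P_max = 90
Quantity demanded at P* = 85:
Q* = (90 - 85)/1 = 5
CS = (1/2) * Q* * (P_max - P*)
CS = (1/2) * 5 * (90 - 85)
CS = (1/2) * 5 * 5 = 25/2

25/2


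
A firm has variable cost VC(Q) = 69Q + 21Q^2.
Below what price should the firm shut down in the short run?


AVC(Q) = VC(Q)/Q = 69 + 21Q
AVC is increasing in Q, so minimum AVC is at Q -> 0+.
Min AVC = 69
The firm should shut down if P < 69.

69


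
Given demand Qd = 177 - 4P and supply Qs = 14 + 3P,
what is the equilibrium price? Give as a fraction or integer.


At equilibrium, Qd = Qs.
177 - 4P = 14 + 3P
177 - 14 = 4P + 3P
163 = 7P
P* = 163/7 = 163/7

163/7


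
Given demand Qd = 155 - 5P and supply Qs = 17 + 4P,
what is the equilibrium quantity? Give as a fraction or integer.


First find equilibrium price:
155 - 5P = 17 + 4P
P* = 138/9 = 46/3
Then substitute into demand:
Q* = 155 - 5 * 46/3 = 235/3

235/3


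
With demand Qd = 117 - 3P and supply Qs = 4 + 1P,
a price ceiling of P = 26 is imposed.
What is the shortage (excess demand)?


At P = 26:
Qd = 117 - 3*26 = 39
Qs = 4 + 1*26 = 30
Shortage = Qd - Qs = 39 - 30 = 9

9


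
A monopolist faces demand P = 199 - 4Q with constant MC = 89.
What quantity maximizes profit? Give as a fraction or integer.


TR = P*Q = (199 - 4Q)Q = 199Q - 4Q^2
MR = dTR/dQ = 199 - 8Q
Set MR = MC:
199 - 8Q = 89
110 = 8Q
Q* = 110/8 = 55/4

55/4


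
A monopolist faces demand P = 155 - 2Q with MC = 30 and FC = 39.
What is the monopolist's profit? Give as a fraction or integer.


MR = MC: 155 - 4Q = 30
Q* = 125/4
P* = 155 - 2*125/4 = 185/2
Profit = (P* - MC)*Q* - FC
= (185/2 - 30)*125/4 - 39
= 125/2*125/4 - 39
= 15625/8 - 39 = 15313/8

15313/8


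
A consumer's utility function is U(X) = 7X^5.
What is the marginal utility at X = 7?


MU = dU/dX = 7*5*X^(5-1)
MU = 35*X^4
At X = 7:
MU = 35 * 7^4
MU = 35 * 2401 = 84035

84035


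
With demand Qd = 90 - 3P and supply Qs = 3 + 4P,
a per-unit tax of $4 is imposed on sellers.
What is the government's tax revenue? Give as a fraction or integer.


With tax on sellers, new supply: Qs' = 3 + 4(P - 4)
= 4P - 13
New equilibrium quantity:
Q_new = 321/7
Tax revenue = tax * Q_new = 4 * 321/7 = 1284/7

1284/7


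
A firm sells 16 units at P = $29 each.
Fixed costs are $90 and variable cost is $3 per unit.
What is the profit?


Total Revenue = P * Q = 29 * 16 = $464
Total Cost = FC + VC*Q = 90 + 3*16 = $138
Profit = TR - TC = 464 - 138 = $326

$326


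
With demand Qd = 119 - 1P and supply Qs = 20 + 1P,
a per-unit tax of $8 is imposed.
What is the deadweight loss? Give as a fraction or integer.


Pre-tax equilibrium quantity: Q* = 139/2
Post-tax equilibrium quantity: Q_tax = 131/2
Reduction in quantity: Q* - Q_tax = 4
DWL = (1/2) * tax * (Q* - Q_tax)
DWL = (1/2) * 8 * 4 = 16

16


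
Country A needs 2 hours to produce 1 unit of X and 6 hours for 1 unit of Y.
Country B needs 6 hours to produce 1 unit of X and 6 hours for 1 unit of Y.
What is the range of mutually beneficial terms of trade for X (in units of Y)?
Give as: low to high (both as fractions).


Opportunity cost of X for Country A = hours_X / hours_Y = 2/6 = 1/3 units of Y
Opportunity cost of X for Country B = hours_X / hours_Y = 6/6 = 1 units of Y
Terms of trade must be between the two opportunity costs.
Range: 1/3 to 1

1/3 to 1


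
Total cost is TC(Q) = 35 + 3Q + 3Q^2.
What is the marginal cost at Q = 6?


MC = dTC/dQ = 3 + 2*3*Q
At Q = 6:
MC = 3 + 6*6
MC = 3 + 36 = 39

39


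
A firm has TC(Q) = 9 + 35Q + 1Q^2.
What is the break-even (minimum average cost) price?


AC(Q) = 9/Q + 35 + 1Q
To minimize: dAC/dQ = -9/Q^2 + 1 = 0
Q^2 = 9/1 = 9
Q* = 3
Min AC = 9/3 + 35 + 1*3
Min AC = 3 + 35 + 3 = 41

41


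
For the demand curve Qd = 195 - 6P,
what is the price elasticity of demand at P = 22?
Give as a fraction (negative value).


dQ/dP = -6
At P = 22: Q = 195 - 6*22 = 63
E = (dQ/dP)(P/Q) = (-6)(22/63) = -44/21

-44/21


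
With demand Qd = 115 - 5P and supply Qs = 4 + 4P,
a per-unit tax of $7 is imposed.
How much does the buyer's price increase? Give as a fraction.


With a per-unit tax, the buyer's price increase depends on relative slopes.
Supply slope: d = 4, Demand slope: b = 5
Buyer's price increase = d * tax / (b + d)
= 4 * 7 / (5 + 4)
= 28 / 9 = 28/9

28/9


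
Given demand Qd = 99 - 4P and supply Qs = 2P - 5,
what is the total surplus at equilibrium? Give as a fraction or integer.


Find equilibrium: 99 - 4P = 2P - 5
99 + 5 = 6P
P* = 104/6 = 52/3
Q* = 2*52/3 - 5 = 89/3
Inverse demand: P = 99/4 - Q/4, so P_max = 99/4
Inverse supply: P = 5/2 + Q/2, so P_min = 5/2
CS = (1/2) * 89/3 * (99/4 - 52/3) = 7921/72
PS = (1/2) * 89/3 * (52/3 - 5/2) = 7921/36
TS = CS + PS = 7921/72 + 7921/36 = 7921/24

7921/24


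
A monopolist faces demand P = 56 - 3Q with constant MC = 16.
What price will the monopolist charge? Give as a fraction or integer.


MR = 56 - 6Q
Set MR = MC: 56 - 6Q = 16
Q* = 20/3
Substitute into demand:
P* = 56 - 3*20/3 = 36

36


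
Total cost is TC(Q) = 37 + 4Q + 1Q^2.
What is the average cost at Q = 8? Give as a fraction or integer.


TC(8) = 37 + 4*8 + 1*8^2
TC(8) = 37 + 32 + 64 = 133
AC = TC/Q = 133/8 = 133/8

133/8


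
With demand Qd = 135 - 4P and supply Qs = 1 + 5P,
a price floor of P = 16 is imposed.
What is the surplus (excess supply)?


At P = 16:
Qd = 135 - 4*16 = 71
Qs = 1 + 5*16 = 81
Surplus = Qs - Qd = 81 - 71 = 10

10


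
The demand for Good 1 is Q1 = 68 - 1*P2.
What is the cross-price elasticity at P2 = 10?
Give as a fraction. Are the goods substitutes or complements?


dQ1/dP2 = -1
At P2 = 10: Q1 = 68 - 1*10 = 58
Exy = (dQ1/dP2)(P2/Q1) = -1 * 10 / 58 = -5/29
Since Exy < 0, the goods are complements.

-5/29 (complements)


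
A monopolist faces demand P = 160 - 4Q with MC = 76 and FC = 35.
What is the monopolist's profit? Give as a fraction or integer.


MR = MC: 160 - 8Q = 76
Q* = 21/2
P* = 160 - 4*21/2 = 118
Profit = (P* - MC)*Q* - FC
= (118 - 76)*21/2 - 35
= 42*21/2 - 35
= 441 - 35 = 406

406


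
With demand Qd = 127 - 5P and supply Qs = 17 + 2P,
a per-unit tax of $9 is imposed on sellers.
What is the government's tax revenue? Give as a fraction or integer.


With tax on sellers, new supply: Qs' = 17 + 2(P - 9)
= 2P - 1
New equilibrium quantity:
Q_new = 249/7
Tax revenue = tax * Q_new = 9 * 249/7 = 2241/7

2241/7


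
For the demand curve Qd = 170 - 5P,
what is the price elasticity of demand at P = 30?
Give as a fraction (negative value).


dQ/dP = -5
At P = 30: Q = 170 - 5*30 = 20
E = (dQ/dP)(P/Q) = (-5)(30/20) = -15/2

-15/2


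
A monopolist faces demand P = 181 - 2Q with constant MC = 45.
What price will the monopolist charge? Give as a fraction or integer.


MR = 181 - 4Q
Set MR = MC: 181 - 4Q = 45
Q* = 34
Substitute into demand:
P* = 181 - 2*34 = 113

113


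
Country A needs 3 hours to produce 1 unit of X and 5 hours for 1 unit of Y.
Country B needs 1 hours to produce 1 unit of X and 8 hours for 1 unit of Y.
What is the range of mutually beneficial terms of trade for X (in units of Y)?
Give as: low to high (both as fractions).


Opportunity cost of X for Country A = hours_X / hours_Y = 3/5 = 3/5 units of Y
Opportunity cost of X for Country B = hours_X / hours_Y = 1/8 = 1/8 units of Y
Terms of trade must be between the two opportunity costs.
Range: 1/8 to 3/5

1/8 to 3/5


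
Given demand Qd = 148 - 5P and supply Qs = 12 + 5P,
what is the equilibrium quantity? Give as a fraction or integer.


First find equilibrium price:
148 - 5P = 12 + 5P
P* = 136/10 = 68/5
Then substitute into demand:
Q* = 148 - 5 * 68/5 = 80

80


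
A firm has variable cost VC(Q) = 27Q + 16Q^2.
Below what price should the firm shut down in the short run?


AVC(Q) = VC(Q)/Q = 27 + 16Q
AVC is increasing in Q, so minimum AVC is at Q -> 0+.
Min AVC = 27
The firm should shut down if P < 27.

27


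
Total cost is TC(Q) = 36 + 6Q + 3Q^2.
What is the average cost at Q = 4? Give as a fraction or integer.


TC(4) = 36 + 6*4 + 3*4^2
TC(4) = 36 + 24 + 48 = 108
AC = TC/Q = 108/4 = 27

27


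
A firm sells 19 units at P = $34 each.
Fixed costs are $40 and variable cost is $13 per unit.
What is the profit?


Total Revenue = P * Q = 34 * 19 = $646
Total Cost = FC + VC*Q = 40 + 13*19 = $287
Profit = TR - TC = 646 - 287 = $359

$359


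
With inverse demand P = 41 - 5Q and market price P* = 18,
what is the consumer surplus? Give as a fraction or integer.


Maximum willingness to pay (at Q=0): P_max = 41
Quantity demanded at P* = 18:
Q* = (41 - 18)/5 = 23/5
CS = (1/2) * Q* * (P_max - P*)
CS = (1/2) * 23/5 * (41 - 18)
CS = (1/2) * 23/5 * 23 = 529/10

529/10


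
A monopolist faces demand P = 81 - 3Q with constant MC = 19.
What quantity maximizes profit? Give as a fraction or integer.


TR = P*Q = (81 - 3Q)Q = 81Q - 3Q^2
MR = dTR/dQ = 81 - 6Q
Set MR = MC:
81 - 6Q = 19
62 = 6Q
Q* = 62/6 = 31/3

31/3


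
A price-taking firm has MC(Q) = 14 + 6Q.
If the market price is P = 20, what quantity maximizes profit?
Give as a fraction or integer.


In perfect competition, profit is maximized where P = MC.
20 = 14 + 6Q
6 = 6Q
Q* = 6/6 = 1

1


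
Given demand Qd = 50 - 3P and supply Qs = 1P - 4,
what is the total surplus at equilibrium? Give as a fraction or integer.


Find equilibrium: 50 - 3P = 1P - 4
50 + 4 = 4P
P* = 54/4 = 27/2
Q* = 1*27/2 - 4 = 19/2
Inverse demand: P = 50/3 - Q/3, so P_max = 50/3
Inverse supply: P = 4 + Q/1, so P_min = 4
CS = (1/2) * 19/2 * (50/3 - 27/2) = 361/24
PS = (1/2) * 19/2 * (27/2 - 4) = 361/8
TS = CS + PS = 361/24 + 361/8 = 361/6

361/6


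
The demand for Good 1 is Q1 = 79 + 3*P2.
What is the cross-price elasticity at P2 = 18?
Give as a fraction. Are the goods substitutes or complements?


dQ1/dP2 = 3
At P2 = 18: Q1 = 79 + 3*18 = 133
Exy = (dQ1/dP2)(P2/Q1) = 3 * 18 / 133 = 54/133
Since Exy > 0, the goods are substitutes.

54/133 (substitutes)


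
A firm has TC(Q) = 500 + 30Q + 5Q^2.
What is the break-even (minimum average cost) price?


AC(Q) = 500/Q + 30 + 5Q
To minimize: dAC/dQ = -500/Q^2 + 5 = 0
Q^2 = 500/5 = 100
Q* = 10
Min AC = 500/10 + 30 + 5*10
Min AC = 50 + 30 + 50 = 130

130


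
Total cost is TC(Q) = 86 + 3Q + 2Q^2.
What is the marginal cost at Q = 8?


MC = dTC/dQ = 3 + 2*2*Q
At Q = 8:
MC = 3 + 4*8
MC = 3 + 32 = 35

35


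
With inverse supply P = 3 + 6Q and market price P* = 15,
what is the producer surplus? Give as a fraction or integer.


Minimum supply price (at Q=0): P_min = 3
Quantity supplied at P* = 15:
Q* = (15 - 3)/6 = 2
PS = (1/2) * Q* * (P* - P_min)
PS = (1/2) * 2 * (15 - 3)
PS = (1/2) * 2 * 12 = 12

12


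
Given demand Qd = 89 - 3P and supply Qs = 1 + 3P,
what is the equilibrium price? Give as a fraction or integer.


At equilibrium, Qd = Qs.
89 - 3P = 1 + 3P
89 - 1 = 3P + 3P
88 = 6P
P* = 88/6 = 44/3

44/3


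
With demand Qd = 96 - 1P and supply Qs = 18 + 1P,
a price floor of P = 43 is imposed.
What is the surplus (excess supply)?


At P = 43:
Qd = 96 - 1*43 = 53
Qs = 18 + 1*43 = 61
Surplus = Qs - Qd = 61 - 53 = 8

8


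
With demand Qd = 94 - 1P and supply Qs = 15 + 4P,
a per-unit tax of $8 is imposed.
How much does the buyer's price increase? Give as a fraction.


With a per-unit tax, the buyer's price increase depends on relative slopes.
Supply slope: d = 4, Demand slope: b = 1
Buyer's price increase = d * tax / (b + d)
= 4 * 8 / (1 + 4)
= 32 / 5 = 32/5

32/5


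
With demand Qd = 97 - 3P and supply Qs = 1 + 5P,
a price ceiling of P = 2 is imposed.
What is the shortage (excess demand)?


At P = 2:
Qd = 97 - 3*2 = 91
Qs = 1 + 5*2 = 11
Shortage = Qd - Qs = 91 - 11 = 80

80


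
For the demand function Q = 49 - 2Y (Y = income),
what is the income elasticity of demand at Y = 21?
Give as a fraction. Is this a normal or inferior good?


dQ/dY = -2
At Y = 21: Q = 49 - 2*21 = 7
Ey = (dQ/dY)(Y/Q) = -2 * 21 / 7 = -6
Since Ey < 0, this is a inferior good.

-6 (inferior good)
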